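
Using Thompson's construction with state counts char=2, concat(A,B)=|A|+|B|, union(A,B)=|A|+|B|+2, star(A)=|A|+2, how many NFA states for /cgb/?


Syntax tree has 3 char leaf(s), 0 union(s), 0 star(s)
chars contribute 3×2 = 6; each union adds +2; each star adds +2
Total: 6 + 0 + 0 = 6 states


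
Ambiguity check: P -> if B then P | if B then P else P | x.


dangling else: 'if B then if B then x else x' parses two ways
Ambiguous


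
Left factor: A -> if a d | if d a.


Common prefix: 'if'
Factored: A -> if A', A' -> a d | d a


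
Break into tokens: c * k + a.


Scan left to right, longest-match per lexeme
Tokens: ID(c), OP(*), ID(k), OP(+), ID(a)


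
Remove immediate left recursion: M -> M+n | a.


Left-recursive alternatives: M+n; non-recursive: a
Introduce M': M -> aM', M' -> +nM' | ε


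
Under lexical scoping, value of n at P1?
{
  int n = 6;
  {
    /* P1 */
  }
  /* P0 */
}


P1's block does not declare n; resolves to the enclosing declaration at depth 0
n = 6


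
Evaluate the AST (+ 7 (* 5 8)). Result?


Evaluate inner: (* 5 8) = 40
Evaluate root: (+ 7 40) = 47
Result: 47


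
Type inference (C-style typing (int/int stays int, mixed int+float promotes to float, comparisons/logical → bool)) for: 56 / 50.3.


Operand types: int / float
Rule: mixed int/float promotes to float; int/int stays int
Result type: float


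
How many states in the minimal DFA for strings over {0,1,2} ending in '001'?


Track the longest suffix of input matching a prefix of '001': 4 classes (prefixes of length 0..3)
Minimal DFA: 4 states


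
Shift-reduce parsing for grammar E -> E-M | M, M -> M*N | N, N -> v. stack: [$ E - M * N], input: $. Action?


handle 'M*N' on top
Action: reduce (M -> M*N)


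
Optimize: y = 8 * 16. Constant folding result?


8 * 16 = 128 at compile time
Optimized: y = 128


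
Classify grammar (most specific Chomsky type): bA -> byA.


LHS has context (more than one symbol) and |LHS| ≤ |RHS|
Classification: Type 1 (Context-Sensitive)


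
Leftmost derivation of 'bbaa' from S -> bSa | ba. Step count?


Derivation: S => bSa => bbaa
Steps: 2


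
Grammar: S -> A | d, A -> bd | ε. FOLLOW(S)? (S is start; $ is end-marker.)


$ ∈ FOLLOW(S). For each A -> αBβ: add FIRST(β)\{ε} to FOLLOW(B); if β nullable, add FOLLOW(A).
FOLLOW(S) = {$}


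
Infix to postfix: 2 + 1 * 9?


* has higher precedence, evaluate 1*9 first
Postfix: 2 1 9 * +


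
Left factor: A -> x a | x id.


Common prefix: 'x'
Factored: A -> x A', A' -> a | id


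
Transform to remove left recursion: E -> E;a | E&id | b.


Left-recursive alternatives: E;a, E&id; non-recursive: b
Introduce E': E -> bE', E' -> ;aE' | &idE' | ε


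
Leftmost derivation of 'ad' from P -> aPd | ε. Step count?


Derivation: P => aPd => ad
Steps: 2


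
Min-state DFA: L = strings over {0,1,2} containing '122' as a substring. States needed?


KMP-style automaton: 3 progress states + 1 absorbing accept = 4
Minimal DFA: 4 states


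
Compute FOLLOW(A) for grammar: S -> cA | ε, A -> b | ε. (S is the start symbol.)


$ ∈ FOLLOW(S). For each A -> αBβ: add FIRST(β)\{ε} to FOLLOW(B); if β nullable, add FOLLOW(A).
FOLLOW(A) = {$}


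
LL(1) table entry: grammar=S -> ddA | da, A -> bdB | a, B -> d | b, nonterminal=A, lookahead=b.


For [A, b]: 'b' ∈ FIRST(bdB)
Entry: A -> bdB


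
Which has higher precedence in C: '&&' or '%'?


'%' is multiplicative (level 10); '&&' is logical AND (level 2)
Higher level binds tighter
'%' has higher precedence than '&&'


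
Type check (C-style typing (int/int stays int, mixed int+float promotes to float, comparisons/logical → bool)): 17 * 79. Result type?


Operand types: int * int
Rule: mixed int/float promotes to float; int/int stays int
Result type: int


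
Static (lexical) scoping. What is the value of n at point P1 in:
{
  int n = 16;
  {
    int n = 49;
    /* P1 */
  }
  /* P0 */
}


n declared in the same block as P1
n = 49


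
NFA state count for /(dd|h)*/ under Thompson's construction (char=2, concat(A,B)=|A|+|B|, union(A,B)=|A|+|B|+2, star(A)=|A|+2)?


Syntax tree has 3 char leaf(s), 1 union(s), 1 star(s)
chars contribute 3×2 = 6; each union adds +2; each star adds +2
Total: 6 + 2 + 2 = 10 states


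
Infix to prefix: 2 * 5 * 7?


left-to-right (same/higher precedence on left): tree is (* (* 2 5) 7)
Prefix: * * 2 5 7


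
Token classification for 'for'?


Pattern: reserved word
Type: KEYWORD


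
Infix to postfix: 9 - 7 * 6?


* has higher precedence, evaluate 7*6 first
Postfix: 9 7 6 * -


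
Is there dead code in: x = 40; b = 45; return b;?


x is assigned but never read
Dead: 'x = 40'


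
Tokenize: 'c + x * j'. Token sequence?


Scan left to right, longest-match per lexeme
Tokens: ID(c), OP(+), ID(x), OP(*), ID(j)


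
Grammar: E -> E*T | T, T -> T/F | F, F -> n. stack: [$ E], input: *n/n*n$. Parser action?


shift '*' to continue E -> E*T
Action: shift


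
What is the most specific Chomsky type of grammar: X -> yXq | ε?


Single nonterminal LHS, but y^n q^n is not regular
Classification: Type 2 (Context-Free)


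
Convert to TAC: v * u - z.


Break into single-operator statements:
t1 = v * u
t2 = t1 - z


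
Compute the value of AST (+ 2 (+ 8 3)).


Evaluate inner: (+ 8 3) = 11
Evaluate root: (+ 2 11) = 13
Result: 13


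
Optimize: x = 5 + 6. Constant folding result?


5 + 6 = 11 at compile time
Optimized: x = 11


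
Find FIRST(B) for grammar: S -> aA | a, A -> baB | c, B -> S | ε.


Per alternative of B: FIRST(S) = {a}; FIRST(ε) = {ε}
FIRST(B) = {a, ε}


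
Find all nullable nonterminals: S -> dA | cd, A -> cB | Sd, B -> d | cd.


A nonterminal is nullable iff some alternative derives ε (directly, or every symbol in it is nullable)
Nullable: {}


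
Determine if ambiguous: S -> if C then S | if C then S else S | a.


dangling else: 'if C then if C then a else a' parses two ways
Ambiguous


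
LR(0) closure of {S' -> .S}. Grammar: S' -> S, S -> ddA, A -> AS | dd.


Start: S' -> .S
For each item with dot before a nonterminal B, add B -> .γ for every B-production
Closure: [S' -> .S, S -> .ddA]


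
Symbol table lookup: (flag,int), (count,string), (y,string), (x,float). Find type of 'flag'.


Lookup 'flag' → type int


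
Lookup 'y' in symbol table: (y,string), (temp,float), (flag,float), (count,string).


Lookup 'y' → type string


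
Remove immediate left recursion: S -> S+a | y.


Left-recursive alternatives: S+a; non-recursive: y
Introduce S': S -> yS', S' -> +aS' | ε


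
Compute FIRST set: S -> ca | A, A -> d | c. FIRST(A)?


Per alternative of A: FIRST(d) = {d}; FIRST(c) = {c}
FIRST(A) = {c, d}


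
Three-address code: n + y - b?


Break into single-operator statements:
t1 = n + y
t2 = t1 - b


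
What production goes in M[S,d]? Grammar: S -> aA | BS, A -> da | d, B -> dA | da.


For [S, d]: 'd' ∈ FIRST(BS)
Entry: S -> BS


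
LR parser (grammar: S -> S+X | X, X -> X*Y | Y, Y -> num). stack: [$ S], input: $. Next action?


start symbol S on stack, input exhausted
Action: accept


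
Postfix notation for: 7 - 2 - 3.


Left to right (same or higher precedence on left)
Postfix: 7 2 - 3 -


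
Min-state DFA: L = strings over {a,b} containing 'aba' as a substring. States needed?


KMP-style automaton: 3 progress states + 1 absorbing accept = 4
Minimal DFA: 4 states


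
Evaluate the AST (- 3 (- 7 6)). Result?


Evaluate inner: (- 7 6) = 1
Evaluate root: (- 3 1) = 2
Result: 2


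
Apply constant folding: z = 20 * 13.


20 * 13 = 260 at compile time
Optimized: z = 260


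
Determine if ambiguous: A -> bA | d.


right-linear, alternatives start with distinct terminals 'b' vs 'd': unique leftmost derivation
Unambiguous


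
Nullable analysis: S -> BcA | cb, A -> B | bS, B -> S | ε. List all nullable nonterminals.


A nonterminal is nullable iff some alternative derives ε (directly, or every symbol in it is nullable)
Nullable: {A, B}


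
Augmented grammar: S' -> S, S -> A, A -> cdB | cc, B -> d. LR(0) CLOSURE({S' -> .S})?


Start: S' -> .S
For each item with dot before a nonterminal B, add B -> .γ for every B-production
Closure: [S' -> .S, S -> .A, A -> .cdB, A -> .cc]


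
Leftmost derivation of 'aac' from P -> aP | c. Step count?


Derivation: P => aP => aaP => aac
Steps: 3


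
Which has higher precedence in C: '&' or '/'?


'/' is multiplicative (level 10); '&' is bitwise AND (level 5)
Higher level binds tighter
'/' has higher precedence than '&'


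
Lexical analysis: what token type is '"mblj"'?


Pattern: double-quoted sequence
Type: STRING_LITERAL


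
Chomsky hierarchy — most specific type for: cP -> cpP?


LHS has context (more than one symbol) and |LHS| ≤ |RHS|
Classification: Type 1 (Context-Sensitive)


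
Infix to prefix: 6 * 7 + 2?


left-to-right (same/higher precedence on left): tree is (+ (* 6 7) 2)
Prefix: + * 6 7 2


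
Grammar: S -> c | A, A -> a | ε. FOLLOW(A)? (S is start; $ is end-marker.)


$ ∈ FOLLOW(S). For each A -> αBβ: add FIRST(β)\{ε} to FOLLOW(B); if β nullable, add FOLLOW(A).
FOLLOW(A) = {$}


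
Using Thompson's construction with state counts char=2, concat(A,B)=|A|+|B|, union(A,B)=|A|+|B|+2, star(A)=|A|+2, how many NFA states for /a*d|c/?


Syntax tree has 3 char leaf(s), 1 union(s), 1 star(s)
chars contribute 3×2 = 6; each union adds +2; each star adds +2
Total: 6 + 2 + 2 = 10 states


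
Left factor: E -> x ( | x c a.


Common prefix: 'x'
Factored: E -> x E', E' -> ( | c a


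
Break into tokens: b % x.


Scan left to right, longest-match per lexeme
Tokens: ID(b), OP(%), ID(x)


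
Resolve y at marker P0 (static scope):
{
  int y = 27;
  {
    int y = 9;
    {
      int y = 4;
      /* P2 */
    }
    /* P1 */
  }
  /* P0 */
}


y declared in the same block as P0
y = 27


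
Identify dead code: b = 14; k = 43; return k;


b is assigned but never read
Dead: 'b = 14'


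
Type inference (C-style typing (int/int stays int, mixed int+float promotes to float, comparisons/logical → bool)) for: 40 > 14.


Operand types: int > int
Rule: comparison yields bool
Result type: bool


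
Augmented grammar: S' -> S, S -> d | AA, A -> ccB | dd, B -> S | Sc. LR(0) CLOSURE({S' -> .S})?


Start: S' -> .S
For each item with dot before a nonterminal B, add B -> .γ for every B-production
Closure: [S' -> .S, S -> .d, S -> .AA, A -> .ccB, A -> .dd]


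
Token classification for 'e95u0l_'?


Pattern: letter/underscore followed by alphanumerics, not a keyword
Type: IDENTIFIER


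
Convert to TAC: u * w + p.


Break into single-operator statements:
t1 = u * w
t2 = t1 + p


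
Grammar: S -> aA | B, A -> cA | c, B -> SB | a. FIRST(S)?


Per alternative of S: FIRST(aA) = {a}; FIRST(B) = {a}
FIRST(S) = {a}


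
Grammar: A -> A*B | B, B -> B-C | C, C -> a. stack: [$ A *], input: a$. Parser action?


no handle ('A*' is not any RHS); shift 'a'
Action: shift


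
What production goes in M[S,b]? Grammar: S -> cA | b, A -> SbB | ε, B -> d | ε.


For [S, b]: 'b' ∈ FIRST(b)
Entry: S -> b


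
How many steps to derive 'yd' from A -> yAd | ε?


Derivation: A => yAd => yd
Steps: 2


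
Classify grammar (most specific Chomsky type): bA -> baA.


LHS has context (more than one symbol) and |LHS| ≤ |RHS|
Classification: Type 1 (Context-Sensitive)


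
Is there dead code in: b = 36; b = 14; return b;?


first assignment to b is overwritten before any read
Dead: 'b = 36'


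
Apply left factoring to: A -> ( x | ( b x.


Common prefix: '('
Factored: A -> ( A', A' -> x | b x


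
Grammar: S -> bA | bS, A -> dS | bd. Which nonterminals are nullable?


A nonterminal is nullable iff some alternative derives ε (directly, or every symbol in it is nullable)
Nullable: {}


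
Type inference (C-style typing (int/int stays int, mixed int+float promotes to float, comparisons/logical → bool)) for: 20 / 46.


Operand types: int / int
Rule: mixed int/float promotes to float; int/int stays int
Result type: int


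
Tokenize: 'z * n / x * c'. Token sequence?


Scan left to right, longest-match per lexeme
Tokens: ID(z), OP(*), ID(n), OP(/), ID(x), OP(*), ID(c)


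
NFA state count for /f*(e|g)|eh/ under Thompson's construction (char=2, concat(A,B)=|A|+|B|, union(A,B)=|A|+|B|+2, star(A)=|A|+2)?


Syntax tree has 5 char leaf(s), 2 union(s), 1 star(s)
chars contribute 5×2 = 10; each union adds +2; each star adds +2
Total: 10 + 4 + 2 = 16 states


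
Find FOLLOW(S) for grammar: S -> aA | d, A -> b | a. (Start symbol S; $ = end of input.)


$ ∈ FOLLOW(S). For each A -> αBβ: add FIRST(β)\{ε} to FOLLOW(B); if β nullable, add FOLLOW(A).
FOLLOW(S) = {$}


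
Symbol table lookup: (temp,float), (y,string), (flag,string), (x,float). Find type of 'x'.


Lookup 'x' → type float


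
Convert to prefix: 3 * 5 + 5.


left-to-right (same/higher precedence on left): tree is (+ (* 3 5) 5)
Prefix: + * 3 5 5


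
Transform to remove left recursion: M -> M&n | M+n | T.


Left-recursive alternatives: M&n, M+n; non-recursive: T
Introduce M': M -> TM', M' -> &nM' | +nM' | ε


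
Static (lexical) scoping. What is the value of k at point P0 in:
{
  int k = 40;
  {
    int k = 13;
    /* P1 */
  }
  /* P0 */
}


k declared in the same block as P0
k = 40


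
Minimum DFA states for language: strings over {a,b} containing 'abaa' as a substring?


KMP-style automaton: 4 progress states + 1 absorbing accept = 5
Minimal DFA: 5 states


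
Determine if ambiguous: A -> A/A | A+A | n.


'n/n+n' has two parse trees (no precedence encoded between / and +)
Ambiguous


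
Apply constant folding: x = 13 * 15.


13 * 15 = 195 at compile time
Optimized: x = 195


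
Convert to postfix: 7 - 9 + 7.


Left to right (same or higher precedence on left)
Postfix: 7 9 - 7 +


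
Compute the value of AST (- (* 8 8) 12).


Evaluate inner: (* 8 8) = 64
Evaluate root: (- 64 12) = 52
Result: 52


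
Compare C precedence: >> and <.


'>>' is shift (level 8); '<' is relational (level 7)
Higher level binds tighter
'>>' has higher precedence than '<'


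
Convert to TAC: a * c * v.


Break into single-operator statements:
t1 = a * c
t2 = t1 * v


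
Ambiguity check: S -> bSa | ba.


balanced b^n…a^n: each string has a unique parse
Unambiguous


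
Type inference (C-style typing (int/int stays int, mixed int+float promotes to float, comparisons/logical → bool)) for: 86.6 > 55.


Operand types: float > int
Rule: comparison yields bool
Result type: bool


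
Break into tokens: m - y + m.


Scan left to right, longest-match per lexeme
Tokens: ID(m), OP(-), ID(y), OP(+), ID(m)


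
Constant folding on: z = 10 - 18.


10 - 18 = -8 at compile time
Optimized: z = -8


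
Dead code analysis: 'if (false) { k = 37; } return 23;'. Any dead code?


condition is constant false, so the whole block is unreachable
Dead: 'if (false) { k = 37; }'


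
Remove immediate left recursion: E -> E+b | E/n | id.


Left-recursive alternatives: E+b, E/n; non-recursive: id
Introduce E': E -> idE', E' -> +bE' | /nE' | ε


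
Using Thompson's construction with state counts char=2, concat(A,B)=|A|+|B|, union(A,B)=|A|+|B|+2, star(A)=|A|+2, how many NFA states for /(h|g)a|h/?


Syntax tree has 4 char leaf(s), 2 union(s), 0 star(s)
chars contribute 4×2 = 8; each union adds +2; each star adds +2
Total: 8 + 4 + 0 = 12 states


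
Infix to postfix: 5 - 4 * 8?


* has higher precedence, evaluate 4*8 first
Postfix: 5 4 8 * -


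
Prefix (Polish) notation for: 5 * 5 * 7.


left-to-right (same/higher precedence on left): tree is (* (* 5 5) 7)
Prefix: * * 5 5 7


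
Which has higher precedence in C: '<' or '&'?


'<' is relational (level 7); '&' is bitwise AND (level 5)
Higher level binds tighter
'<' has higher precedence than '&'


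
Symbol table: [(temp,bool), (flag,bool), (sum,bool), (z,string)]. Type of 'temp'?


Lookup 'temp' → type bool


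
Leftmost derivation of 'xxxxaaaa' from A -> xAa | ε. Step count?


Derivation: A => xAa => xxAaa => xxxAaaa => xxxxAaaaa => xxxxaaaa
Steps: 5


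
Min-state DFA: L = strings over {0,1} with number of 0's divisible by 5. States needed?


Track (count of 0) mod 5: states 0..4, accept at 0
Minimal DFA: 5 states


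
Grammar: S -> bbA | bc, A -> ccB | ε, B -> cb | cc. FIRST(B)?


Per alternative of B: FIRST(cb) = {c}; FIRST(cc) = {c}
FIRST(B) = {c}


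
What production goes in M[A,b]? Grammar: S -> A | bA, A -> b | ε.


For [A, b]: 'b' ∈ FIRST(b)
Entry: A -> b


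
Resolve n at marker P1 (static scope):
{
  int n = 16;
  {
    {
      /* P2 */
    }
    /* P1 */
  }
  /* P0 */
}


P1's block does not declare n; resolves to the enclosing declaration at depth 0
n = 16


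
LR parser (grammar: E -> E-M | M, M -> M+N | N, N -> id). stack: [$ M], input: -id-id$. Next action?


lookahead ∉ {+} so M won't extend; reduce E -> M
Action: reduce (E -> M)


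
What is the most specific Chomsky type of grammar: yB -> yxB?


LHS has context (more than one symbol) and |LHS| ≤ |RHS|
Classification: Type 1 (Context-Sensitive)


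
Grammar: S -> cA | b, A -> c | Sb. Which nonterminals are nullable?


A nonterminal is nullable iff some alternative derives ε (directly, or every symbol in it is nullable)
Nullable: {}


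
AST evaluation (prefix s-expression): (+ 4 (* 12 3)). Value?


Evaluate inner: (* 12 3) = 36
Evaluate root: (+ 4 36) = 40
Result: 40


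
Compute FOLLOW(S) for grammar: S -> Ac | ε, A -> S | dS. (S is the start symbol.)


$ ∈ FOLLOW(S). For each A -> αBβ: add FIRST(β)\{ε} to FOLLOW(B); if β nullable, add FOLLOW(A).
FOLLOW(S) = {$, c}


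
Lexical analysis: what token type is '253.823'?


Pattern: digits with a decimal point
Type: FLOAT_LITERAL


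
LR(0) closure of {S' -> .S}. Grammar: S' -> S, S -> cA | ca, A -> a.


Start: S' -> .S
For each item with dot before a nonterminal B, add B -> .γ for every B-production
Closure: [S' -> .S, S -> .cA, S -> .ca]


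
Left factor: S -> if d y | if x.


Common prefix: 'if'
Factored: S -> if S', S' -> d y | x


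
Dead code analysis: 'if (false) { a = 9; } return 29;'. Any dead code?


condition is constant false, so the whole block is unreachable
Dead: 'if (false) { a = 9; }'


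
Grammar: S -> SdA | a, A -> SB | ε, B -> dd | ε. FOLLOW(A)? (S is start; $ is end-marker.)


$ ∈ FOLLOW(S). For each A -> αBβ: add FIRST(β)\{ε} to FOLLOW(B); if β nullable, add FOLLOW(A).
FOLLOW(A) = {$, d}


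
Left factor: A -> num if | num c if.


Common prefix: 'num'
Factored: A -> num A', A' -> if | c if


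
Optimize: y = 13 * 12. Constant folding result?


13 * 12 = 156 at compile time
Optimized: y = 156


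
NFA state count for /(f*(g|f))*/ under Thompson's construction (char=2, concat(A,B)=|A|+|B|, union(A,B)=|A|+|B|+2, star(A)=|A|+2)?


Syntax tree has 3 char leaf(s), 1 union(s), 2 star(s)
chars contribute 3×2 = 6; each union adds +2; each star adds +2
Total: 6 + 2 + 4 = 12 states


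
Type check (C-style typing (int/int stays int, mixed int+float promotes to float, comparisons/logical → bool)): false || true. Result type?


Operand types: bool || bool
Rule: logical operators take bool operands and yield bool
Result type: bool


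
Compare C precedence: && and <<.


'<<' is shift (level 8); '&&' is logical AND (level 2)
Higher level binds tighter
'<<' has higher precedence than '&&'


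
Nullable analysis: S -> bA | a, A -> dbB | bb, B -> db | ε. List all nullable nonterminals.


A nonterminal is nullable iff some alternative derives ε (directly, or every symbol in it is nullable)
Nullable: {B}


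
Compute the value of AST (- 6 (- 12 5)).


Evaluate inner: (- 12 5) = 7
Evaluate root: (- 6 7) = -1
Result: -1


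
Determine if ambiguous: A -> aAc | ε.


balanced a^n…c^n: each string has a unique parse
Unambiguous


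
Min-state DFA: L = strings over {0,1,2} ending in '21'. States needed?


Track the longest suffix of input matching a prefix of '21': 3 classes (prefixes of length 0..2)
Minimal DFA: 3 states


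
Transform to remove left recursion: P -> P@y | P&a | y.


Left-recursive alternatives: P@y, P&a; non-recursive: y
Introduce P': P -> yP', P' -> @yP' | &aP' | ε


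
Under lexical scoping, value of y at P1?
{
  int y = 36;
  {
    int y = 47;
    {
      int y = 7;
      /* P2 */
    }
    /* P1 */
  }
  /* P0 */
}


y declared in the same block as P1
y = 47


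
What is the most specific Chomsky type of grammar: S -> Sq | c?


Left-linear: every RHS is a terminal or one nonterminal followed by a terminal
Classification: Type 3 (Regular)


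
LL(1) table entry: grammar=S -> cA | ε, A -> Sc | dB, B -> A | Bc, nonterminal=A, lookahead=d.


For [A, d]: 'd' ∈ FIRST(dB)
Entry: A -> dB


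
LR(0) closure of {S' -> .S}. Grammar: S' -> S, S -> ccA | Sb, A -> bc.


Start: S' -> .S
For each item with dot before a nonterminal B, add B -> .γ for every B-production
Closure: [S' -> .S, S -> .ccA, S -> .Sb]


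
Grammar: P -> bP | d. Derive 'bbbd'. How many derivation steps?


Derivation: P => bP => bbP => bbbP => bbbd
Steps: 4


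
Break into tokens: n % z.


Scan left to right, longest-match per lexeme
Tokens: ID(n), OP(%), ID(z)


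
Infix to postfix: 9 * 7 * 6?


Left to right (same or higher precedence on left)
Postfix: 9 7 * 6 *


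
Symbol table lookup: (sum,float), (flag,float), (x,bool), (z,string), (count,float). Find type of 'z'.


Lookup 'z' → type string


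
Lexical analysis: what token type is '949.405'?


Pattern: digits with a decimal point
Type: FLOAT_LITERAL


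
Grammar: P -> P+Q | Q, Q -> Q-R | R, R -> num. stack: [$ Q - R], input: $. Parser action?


handle 'Q-R' on top
Action: reduce (Q -> Q-R)


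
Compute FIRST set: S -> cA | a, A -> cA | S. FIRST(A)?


Per alternative of A: FIRST(cA) = {c}; FIRST(S) = {a, c}
FIRST(A) = {a, c}


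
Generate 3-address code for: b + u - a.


Break into single-operator statements:
t1 = b + u
t2 = t1 - a


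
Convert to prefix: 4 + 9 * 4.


'*' binds tighter: tree is (+ 4 (* 9 4))
Prefix: + 4 * 9 4


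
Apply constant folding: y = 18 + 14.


18 + 14 = 32 at compile time
Optimized: y = 32


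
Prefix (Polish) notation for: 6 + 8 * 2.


'*' binds tighter: tree is (+ 6 (* 8 2))
Prefix: + 6 * 8 2


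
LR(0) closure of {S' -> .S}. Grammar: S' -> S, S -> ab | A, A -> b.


Start: S' -> .S
For each item with dot before a nonterminal B, add B -> .γ for every B-production
Closure: [S' -> .S, S -> .ab, S -> .A, A -> .b]


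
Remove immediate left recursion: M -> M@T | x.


Left-recursive alternatives: M@T; non-recursive: x
Introduce M': M -> xM', M' -> @TM' | ε


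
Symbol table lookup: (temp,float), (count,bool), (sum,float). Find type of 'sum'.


Lookup 'sum' → type float


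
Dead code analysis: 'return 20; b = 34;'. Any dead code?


statement follows a return and is unreachable
Dead: 'b = 34'


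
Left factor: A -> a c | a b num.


Common prefix: 'a'
Factored: A -> a A', A' -> c | b num


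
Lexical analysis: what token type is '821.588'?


Pattern: digits with a decimal point
Type: FLOAT_LITERAL


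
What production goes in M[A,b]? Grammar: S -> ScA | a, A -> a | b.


For [A, b]: 'b' ∈ FIRST(b)
Entry: A -> b


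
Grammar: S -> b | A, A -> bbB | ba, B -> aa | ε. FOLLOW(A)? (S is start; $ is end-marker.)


$ ∈ FOLLOW(S). For each A -> αBβ: add FIRST(β)\{ε} to FOLLOW(B); if β nullable, add FOLLOW(A).
FOLLOW(A) = {$}


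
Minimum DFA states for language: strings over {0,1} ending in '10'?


Track the longest suffix of input matching a prefix of '10': 3 classes (prefixes of length 0..2)
Minimal DFA: 3 states


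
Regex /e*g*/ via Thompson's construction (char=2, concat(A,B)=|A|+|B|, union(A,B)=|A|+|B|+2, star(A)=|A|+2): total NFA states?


Syntax tree has 2 char leaf(s), 0 union(s), 2 star(s)
chars contribute 2×2 = 4; each union adds +2; each star adds +2
Total: 4 + 0 + 4 = 8 states


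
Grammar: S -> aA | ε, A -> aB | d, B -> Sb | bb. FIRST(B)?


Per alternative of B: FIRST(Sb) = {a, b}; FIRST(bb) = {b}
FIRST(B) = {a, b}


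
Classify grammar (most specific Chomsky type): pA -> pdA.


LHS has context (more than one symbol) and |LHS| ≤ |RHS|
Classification: Type 1 (Context-Sensitive)


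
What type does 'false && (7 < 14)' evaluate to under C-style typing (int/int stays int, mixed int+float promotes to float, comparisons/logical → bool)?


Operand types: bool && bool
Rule: logical operators take bool operands and yield bool
Result type: bool


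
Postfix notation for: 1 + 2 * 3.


* has higher precedence, evaluate 2*3 first
Postfix: 1 2 3 * +


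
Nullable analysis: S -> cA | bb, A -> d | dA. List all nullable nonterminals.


A nonterminal is nullable iff some alternative derives ε (directly, or every symbol in it is nullable)
Nullable: {}


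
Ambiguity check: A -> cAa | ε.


balanced c^n…a^n: each string has a unique parse
Unambiguous


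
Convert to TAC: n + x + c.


Break into single-operator statements:
t1 = n + x
t2 = t1 + c


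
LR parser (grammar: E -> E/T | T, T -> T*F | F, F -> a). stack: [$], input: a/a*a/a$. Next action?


no handle on stack; shift 'a'
Action: shift


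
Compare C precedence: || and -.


'-' is additive (level 9); '||' is logical OR (level 1)
Higher level binds tighter
'-' has higher precedence than '||'


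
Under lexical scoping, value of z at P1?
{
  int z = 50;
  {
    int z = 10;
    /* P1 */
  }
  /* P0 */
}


z declared in the same block as P1
z = 10


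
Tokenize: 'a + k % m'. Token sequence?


Scan left to right, longest-match per lexeme
Tokens: ID(a), OP(+), ID(k), OP(%), ID(m)


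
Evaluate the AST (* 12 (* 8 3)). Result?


Evaluate inner: (* 8 3) = 24
Evaluate root: (* 12 24) = 288
Result: 288


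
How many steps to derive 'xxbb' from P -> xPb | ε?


Derivation: P => xPb => xxPbb => xxbb
Steps: 3


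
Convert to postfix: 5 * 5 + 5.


Left to right (same or higher precedence on left)
Postfix: 5 5 * 5 +


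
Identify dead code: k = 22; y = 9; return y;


k is assigned but never read
Dead: 'k = 22'


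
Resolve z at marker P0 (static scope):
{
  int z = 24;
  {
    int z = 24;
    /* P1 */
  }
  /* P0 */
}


z declared in the same block as P0
z = 24


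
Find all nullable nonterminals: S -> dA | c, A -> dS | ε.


A nonterminal is nullable iff some alternative derives ε (directly, or every symbol in it is nullable)
Nullable: {A}


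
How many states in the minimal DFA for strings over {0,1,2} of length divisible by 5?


Track length mod 5: states 0..4, accept at 0
Minimal DFA: 5 states


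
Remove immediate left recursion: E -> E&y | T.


Left-recursive alternatives: E&y; non-recursive: T
Introduce E': E -> TE', E' -> &yE' | ε


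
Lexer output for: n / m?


Scan left to right, longest-match per lexeme
Tokens: ID(n), OP(/), ID(m)


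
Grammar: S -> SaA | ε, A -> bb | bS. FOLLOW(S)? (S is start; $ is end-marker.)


$ ∈ FOLLOW(S). For each A -> αBβ: add FIRST(β)\{ε} to FOLLOW(B); if β nullable, add FOLLOW(A).
FOLLOW(S) = {$, a}


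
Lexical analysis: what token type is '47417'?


Pattern: digits only
Type: INTEGER_LITERAL


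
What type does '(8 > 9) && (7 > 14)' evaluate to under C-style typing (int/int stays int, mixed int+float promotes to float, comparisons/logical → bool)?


Operand types: bool && bool
Rule: logical operators take bool operands and yield bool
Result type: bool


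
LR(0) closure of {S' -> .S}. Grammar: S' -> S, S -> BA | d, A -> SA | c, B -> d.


Start: S' -> .S
For each item with dot before a nonterminal B, add B -> .γ for every B-production
Closure: [S' -> .S, S -> .BA, S -> .d, B -> .d]


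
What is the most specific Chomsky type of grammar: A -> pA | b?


Right-linear: every RHS is a terminal or a terminal followed by one nonterminal
Classification: Type 3 (Regular)


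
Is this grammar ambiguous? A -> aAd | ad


balanced a^n…d^n: each string has a unique parse
Unambiguous


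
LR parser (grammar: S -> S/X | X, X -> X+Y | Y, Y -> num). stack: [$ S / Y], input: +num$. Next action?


'Y' (not preceded by X+) is the handle for X -> Y
Action: reduce (X -> Y)


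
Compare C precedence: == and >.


'>' is relational (level 7); '==' is equality (level 6)
Higher level binds tighter
'>' has higher precedence than '=='


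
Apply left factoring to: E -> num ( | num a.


Common prefix: 'num'
Factored: E -> num E', E' -> ( | a


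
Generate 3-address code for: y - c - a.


Break into single-operator statements:
t1 = y - c
t2 = t1 - a


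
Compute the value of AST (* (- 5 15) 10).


Evaluate inner: (- 5 15) = -10
Evaluate root: (* -10 10) = -100
Result: -100


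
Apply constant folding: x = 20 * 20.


20 * 20 = 400 at compile time
Optimized: x = 400


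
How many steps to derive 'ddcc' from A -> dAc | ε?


Derivation: A => dAc => ddAcc => ddcc
Steps: 3


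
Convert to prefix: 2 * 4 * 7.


left-to-right (same/higher precedence on left): tree is (* (* 2 4) 7)
Prefix: * * 2 4 7


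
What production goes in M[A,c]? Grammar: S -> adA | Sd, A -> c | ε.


For [A, c]: 'c' ∈ FIRST(c)
Entry: A -> c


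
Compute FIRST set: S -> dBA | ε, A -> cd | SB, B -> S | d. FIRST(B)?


Per alternative of B: FIRST(S) = {d, ε}; FIRST(d) = {d}
FIRST(B) = {d, ε}


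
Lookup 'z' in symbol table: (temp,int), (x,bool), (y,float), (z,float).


Lookup 'z' → type float


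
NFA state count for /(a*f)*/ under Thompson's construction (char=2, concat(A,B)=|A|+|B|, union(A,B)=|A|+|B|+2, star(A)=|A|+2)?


Syntax tree has 2 char leaf(s), 0 union(s), 2 star(s)
chars contribute 2×2 = 4; each union adds +2; each star adds +2
Total: 4 + 0 + 4 = 8 states


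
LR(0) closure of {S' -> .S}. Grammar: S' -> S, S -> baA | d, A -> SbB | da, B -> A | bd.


Start: S' -> .S
For each item with dot before a nonterminal B, add B -> .γ for every B-production
Closure: [S' -> .S, S -> .baA, S -> .d]


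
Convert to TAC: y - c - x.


Break into single-operator statements:
t1 = y - c
t2 = t1 - x


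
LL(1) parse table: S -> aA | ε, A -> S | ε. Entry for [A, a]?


For [A, a]: 'a' ∈ FIRST(S)
Entry: A -> S


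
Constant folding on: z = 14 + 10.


14 + 10 = 24 at compile time
Optimized: z = 24


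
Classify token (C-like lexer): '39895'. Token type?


Pattern: digits only
Type: INTEGER_LITERAL


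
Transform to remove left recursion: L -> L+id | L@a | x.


Left-recursive alternatives: L+id, L@a; non-recursive: x
Introduce L': L -> xL', L' -> +idL' | @aL' | ε


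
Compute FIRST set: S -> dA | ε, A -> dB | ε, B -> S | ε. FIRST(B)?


Per alternative of B: FIRST(S) = {d, ε}; FIRST(ε) = {ε}
FIRST(B) = {d, ε}


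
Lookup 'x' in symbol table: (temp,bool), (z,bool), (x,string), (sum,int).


Lookup 'x' → type string


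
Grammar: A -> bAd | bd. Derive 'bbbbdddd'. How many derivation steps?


Derivation: A => bAd => bbAdd => bbbAddd => bbbbdddd
Steps: 4


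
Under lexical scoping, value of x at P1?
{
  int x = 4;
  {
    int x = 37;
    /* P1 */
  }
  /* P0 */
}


x declared in the same block as P1
x = 37


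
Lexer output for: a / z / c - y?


Scan left to right, longest-match per lexeme
Tokens: ID(a), OP(/), ID(z), OP(/), ID(c), OP(-), ID(y)


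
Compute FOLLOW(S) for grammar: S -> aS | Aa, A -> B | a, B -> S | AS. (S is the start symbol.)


$ ∈ FOLLOW(S). For each A -> αBβ: add FIRST(β)\{ε} to FOLLOW(B); if β nullable, add FOLLOW(A).
FOLLOW(S) = {$, a}


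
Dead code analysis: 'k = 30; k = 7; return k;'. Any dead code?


first assignment to k is overwritten before any read
Dead: 'k = 30'


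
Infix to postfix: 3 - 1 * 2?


* has higher precedence, evaluate 1*2 first
Postfix: 3 1 2 * -


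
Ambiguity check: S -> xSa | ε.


balanced x^n…a^n: each string has a unique parse
Unambiguous


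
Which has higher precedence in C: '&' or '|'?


'&' is bitwise AND (level 5); '|' is bitwise OR (level 3)
Higher level binds tighter
'&' has higher precedence than '|'


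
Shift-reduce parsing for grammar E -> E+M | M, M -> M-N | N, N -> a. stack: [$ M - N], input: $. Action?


handle 'M-N' on top
Action: reduce (M -> M-N)


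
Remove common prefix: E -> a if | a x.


Common prefix: 'a'
Factored: E -> a E', E' -> if | x


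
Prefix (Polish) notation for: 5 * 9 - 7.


left-to-right (same/higher precedence on left): tree is (- (* 5 9) 7)
Prefix: - * 5 9 7


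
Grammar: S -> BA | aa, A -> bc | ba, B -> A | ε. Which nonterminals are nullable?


A nonterminal is nullable iff some alternative derives ε (directly, or every symbol in it is nullable)
Nullable: {B}


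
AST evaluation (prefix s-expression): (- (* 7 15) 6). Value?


Evaluate inner: (* 7 15) = 105
Evaluate root: (- 105 6) = 99
Result: 99


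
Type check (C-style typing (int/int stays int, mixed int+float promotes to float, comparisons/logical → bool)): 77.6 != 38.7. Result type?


Operand types: float != float
Rule: comparison yields bool
Result type: bool


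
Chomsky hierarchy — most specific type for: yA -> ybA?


LHS has context (more than one symbol) and |LHS| ≤ |RHS|
Classification: Type 1 (Context-Sensitive)


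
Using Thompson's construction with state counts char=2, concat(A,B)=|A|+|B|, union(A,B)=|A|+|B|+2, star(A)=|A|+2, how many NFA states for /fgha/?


Syntax tree has 4 char leaf(s), 0 union(s), 0 star(s)
chars contribute 4×2 = 8; each union adds +2; each star adds +2
Total: 8 + 0 + 0 = 8 states


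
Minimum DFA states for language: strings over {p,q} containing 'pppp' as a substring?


KMP-style automaton: 4 progress states + 1 absorbing accept = 5
Minimal DFA: 5 states


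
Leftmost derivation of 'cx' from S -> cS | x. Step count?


Derivation: S => cS => cx
Steps: 2


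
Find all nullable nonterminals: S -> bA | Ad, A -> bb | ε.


A nonterminal is nullable iff some alternative derives ε (directly, or every symbol in it is nullable)
Nullable: {A}


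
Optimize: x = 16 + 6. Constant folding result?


16 + 6 = 22 at compile time
Optimized: x = 22


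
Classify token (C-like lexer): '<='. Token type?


Pattern: operator symbol
Type: OPERATOR


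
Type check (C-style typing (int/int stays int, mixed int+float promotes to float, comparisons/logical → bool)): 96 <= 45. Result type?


Operand types: int <= int
Rule: comparison yields bool
Result type: bool


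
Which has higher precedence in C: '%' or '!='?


'%' is multiplicative (level 10); '!=' is equality (level 6)
Higher level binds tighter
'%' has higher precedence than '!='


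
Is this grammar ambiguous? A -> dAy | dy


balanced d^n…y^n: each string has a unique parse
Unambiguous


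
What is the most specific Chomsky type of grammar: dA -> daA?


LHS has context (more than one symbol) and |LHS| ≤ |RHS|
Classification: Type 1 (Context-Sensitive)


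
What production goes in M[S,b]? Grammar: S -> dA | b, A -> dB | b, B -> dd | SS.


For [S, b]: 'b' ∈ FIRST(b)
Entry: S -> b


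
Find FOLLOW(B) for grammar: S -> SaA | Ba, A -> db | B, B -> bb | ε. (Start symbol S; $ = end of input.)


$ ∈ FOLLOW(S). For each A -> αBβ: add FIRST(β)\{ε} to FOLLOW(B); if β nullable, add FOLLOW(A).
FOLLOW(B) = {$, a}


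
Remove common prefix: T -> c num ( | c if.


Common prefix: 'c'
Factored: T -> c T', T' -> num ( | if


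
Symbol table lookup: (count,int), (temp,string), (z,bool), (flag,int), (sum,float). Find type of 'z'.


Lookup 'z' → type bool


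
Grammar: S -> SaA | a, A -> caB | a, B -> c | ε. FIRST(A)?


Per alternative of A: FIRST(caB) = {c}; FIRST(a) = {a}
FIRST(A) = {a, c}


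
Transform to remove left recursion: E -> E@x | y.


Left-recursive alternatives: E@x; non-recursive: y
Introduce E': E -> yE', E' -> @xE' | ε


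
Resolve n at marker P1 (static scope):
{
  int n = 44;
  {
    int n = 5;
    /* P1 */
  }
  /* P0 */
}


n declared in the same block as P1
n = 5


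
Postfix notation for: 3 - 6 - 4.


Left to right (same or higher precedence on left)
Postfix: 3 6 - 4 -


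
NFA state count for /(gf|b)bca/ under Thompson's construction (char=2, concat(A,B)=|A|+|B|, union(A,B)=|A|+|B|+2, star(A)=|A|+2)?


Syntax tree has 6 char leaf(s), 1 union(s), 0 star(s)
chars contribute 6×2 = 12; each union adds +2; each star adds +2
Total: 12 + 2 + 0 = 14 states


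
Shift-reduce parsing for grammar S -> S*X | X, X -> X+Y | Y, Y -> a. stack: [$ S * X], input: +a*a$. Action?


'+' can extend X; shift to build X -> X+Y
Action: shift


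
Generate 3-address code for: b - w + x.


Break into single-operator statements:
t1 = b - w
t2 = t1 + x


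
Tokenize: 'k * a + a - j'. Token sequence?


Scan left to right, longest-match per lexeme
Tokens: ID(k), OP(*), ID(a), OP(+), ID(a), OP(-), ID(j)


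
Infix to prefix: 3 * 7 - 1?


left-to-right (same/higher precedence on left): tree is (- (* 3 7) 1)
Prefix: - * 3 7 1


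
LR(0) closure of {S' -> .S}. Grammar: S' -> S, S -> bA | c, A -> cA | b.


Start: S' -> .S
For each item with dot before a nonterminal B, add B -> .γ for every B-production
Closure: [S' -> .S, S -> .bA, S -> .c]


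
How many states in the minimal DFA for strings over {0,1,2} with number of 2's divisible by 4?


Track (count of 2) mod 4: states 0..3, accept at 0
Minimal DFA: 4 states


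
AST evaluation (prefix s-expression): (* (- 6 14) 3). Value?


Evaluate inner: (- 6 14) = -8
Evaluate root: (* -8 3) = -24
Result: -24


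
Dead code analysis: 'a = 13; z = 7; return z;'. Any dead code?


a is assigned but never read
Dead: 'a = 13'


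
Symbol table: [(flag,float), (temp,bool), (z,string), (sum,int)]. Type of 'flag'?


Lookup 'flag' → type float


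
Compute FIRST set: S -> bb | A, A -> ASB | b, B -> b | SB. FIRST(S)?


Per alternative of S: FIRST(bb) = {b}; FIRST(A) = {b}
FIRST(S) = {b}


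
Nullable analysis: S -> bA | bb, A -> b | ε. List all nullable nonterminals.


A nonterminal is nullable iff some alternative derives ε (directly, or every symbol in it is nullable)
Nullable: {A}


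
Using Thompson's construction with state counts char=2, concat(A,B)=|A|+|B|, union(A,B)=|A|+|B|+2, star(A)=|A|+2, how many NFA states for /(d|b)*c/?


Syntax tree has 3 char leaf(s), 1 union(s), 1 star(s)
chars contribute 3×2 = 6; each union adds +2; each star adds +2
Total: 6 + 2 + 2 = 10 states


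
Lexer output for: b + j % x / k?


Scan left to right, longest-match per lexeme
Tokens: ID(b), OP(+), ID(j), OP(%), ID(x), OP(/), ID(k)


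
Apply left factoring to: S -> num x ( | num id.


Common prefix: 'num'
Factored: S -> num S', S' -> x ( | id


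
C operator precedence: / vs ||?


'/' is multiplicative (level 10); '||' is logical OR (level 1)
Higher level binds tighter
'/' has higher precedence than '||'
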